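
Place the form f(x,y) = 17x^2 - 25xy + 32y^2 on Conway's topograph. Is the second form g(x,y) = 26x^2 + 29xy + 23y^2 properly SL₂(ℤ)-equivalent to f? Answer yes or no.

D₁ = -1551, D₂ = -1551
f: translate: b→9 (≡-25 mod 34), so (17,-25,32)→(17,9,24)
f: reduced (well bottom): (17,9,24) with a≤c, −a<b≤a
g: translate: b→-23 (≡29 mod 52), so (26,29,23)→(26,-23,20)
g: flip: (26,-23,20)→(20,23,26)
g: translate: b→-17 (≡23 mod 40), so (20,23,26)→(20,-17,23)
g: reduced (well bottom): (20,-17,23) with a≤c, −a<b≤a
reduced forms (17, 9, 24) vs (20, -17, 23) ⇒ inequivalent

no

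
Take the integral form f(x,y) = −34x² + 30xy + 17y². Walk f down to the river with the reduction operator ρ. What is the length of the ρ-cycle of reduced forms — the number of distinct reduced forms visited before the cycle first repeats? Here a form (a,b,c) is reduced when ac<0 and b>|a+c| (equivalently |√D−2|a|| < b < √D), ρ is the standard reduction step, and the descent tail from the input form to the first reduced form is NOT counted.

D = 3212, ⌊√D⌋ = 56
river: ρ → (17,38,-26)
river: ρ → (-26,14,29)
river: ρ → (29,44,-11)
river: ρ → (-11,44,29)
river: ρ → (29,14,-26)
river: ρ → (-26,38,17)
river: ρ → (17,30,-34)
river: ρ → (-34,38,13)
river: ρ → (13,40,-31)
river: ρ → (-31,22,22)
river: ρ → (22,22,-31)
river: ρ → (-31,40,13)
river: ρ → (13,38,-34)
river: ρ → (-34,30,17)
ρ-cycle length = 14 (tail of 0 descent steps not counted)

14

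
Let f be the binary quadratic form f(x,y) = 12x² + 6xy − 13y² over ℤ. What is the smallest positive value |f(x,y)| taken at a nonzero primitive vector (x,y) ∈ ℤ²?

river: ρ → (-13,20,5)
river: ρ → (5,20,-13)
river: ρ → (-13,6,12)
river: ρ → (12,18,-7)
river: ρ → (-7,24,3)
river: ρ → (3,24,-7)
river: ρ → (-7,18,12)
river: ρ → (12,6,-13)
closes: descent 0, river 8
min |a| on river = 3

3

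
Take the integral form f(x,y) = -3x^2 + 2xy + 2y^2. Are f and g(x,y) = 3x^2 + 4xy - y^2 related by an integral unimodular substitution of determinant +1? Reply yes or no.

D₁ = 28, D₂ = 28
river cycle of f (length 4): (2, 2, -3), (-3, 4, 1), (1, 4, -3), (-3, 2, 2)
river cycle of g (length 4): (-1, 4, 3), (3, 2, -2), (-2, 2, 3), (3, 4, -1)
cycles differ ⇒ inequivalent

no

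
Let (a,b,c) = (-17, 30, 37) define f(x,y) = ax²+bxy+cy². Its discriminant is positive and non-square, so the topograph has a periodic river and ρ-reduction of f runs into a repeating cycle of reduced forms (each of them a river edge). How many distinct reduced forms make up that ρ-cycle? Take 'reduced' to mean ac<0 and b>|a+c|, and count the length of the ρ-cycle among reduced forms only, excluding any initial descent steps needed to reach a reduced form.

D = 3416, ⌊√D⌋ = 58
river: ρ → (37,44,-10)
river: ρ → (-10,56,7)
river: ρ → (7,56,-10)
river: ρ → (-10,44,37)
river: ρ → (37,30,-17)
river: ρ → (-17,38,29)
river: ρ → (29,20,-26)
river: ρ → (-26,32,23)
river: ρ → (23,14,-35)
river: ρ → (-35,56,2)
river: ρ → (2,56,-35)
river: ρ → (-35,14,23)
river: ρ → (23,32,-26)
river: ρ → (-26,20,29)
river: ρ → (29,38,-17)
river: ρ → (-17,30,37)
ρ-cycle length = 16 (tail of 0 descent steps not counted)

16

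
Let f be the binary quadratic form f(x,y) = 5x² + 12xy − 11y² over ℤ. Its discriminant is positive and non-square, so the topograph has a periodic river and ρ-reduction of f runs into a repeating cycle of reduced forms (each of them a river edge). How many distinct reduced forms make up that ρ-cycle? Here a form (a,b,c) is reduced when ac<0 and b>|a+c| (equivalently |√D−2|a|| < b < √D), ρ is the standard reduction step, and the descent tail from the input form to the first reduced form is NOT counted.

D = 364, ⌊√D⌋ = 19
river: ρ → (-11,10,6)
river: ρ → (6,14,-7)
river: ρ → (-7,14,6)
river: ρ → (6,10,-11)
river: ρ → (-11,12,5)
river: ρ → (5,18,-2)
river: ρ → (-2,18,5)
river: ρ → (5,12,-11)
ρ-cycle length = 8 (tail of 0 descent steps not counted)

8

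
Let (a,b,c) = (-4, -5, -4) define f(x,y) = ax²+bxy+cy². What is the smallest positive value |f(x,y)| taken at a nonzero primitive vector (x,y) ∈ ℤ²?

translate: b→-3 (≡5 mod 8), so (4,5,4)→(4,-3,3)
flip: (4,-3,3)→(3,3,4)
reduced (well bottom): (3,3,4) with a≤c, −a<b≤a
well minimum |f| = |-3| = 3 (negative-definite)

3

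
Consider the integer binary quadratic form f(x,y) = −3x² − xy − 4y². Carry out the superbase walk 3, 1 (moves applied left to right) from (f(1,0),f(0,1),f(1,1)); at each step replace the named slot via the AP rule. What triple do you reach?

start (-3,-4,-8) = (f(1,0),f(0,1),f(1,1))
replace slot 3: 2·((-3)+(-4)) − (-8) = -6 → (-3,-4,-6)
replace slot 1: 2·((-4)+(-6)) − (-3) = -17 → (-17,-4,-6)

-17,-4,-6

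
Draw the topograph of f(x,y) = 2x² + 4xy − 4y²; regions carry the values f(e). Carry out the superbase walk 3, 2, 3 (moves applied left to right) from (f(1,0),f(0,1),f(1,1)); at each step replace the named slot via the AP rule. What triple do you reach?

start (2,-4,2) = (f(1,0),f(0,1),f(1,1))
replace slot 3: 2·(2+(-4)) − 2 = -6 → (2,-4,-6)
replace slot 2: 2·(2+(-6)) − (-4) = -4 → (2,-4,-6)
replace slot 3: 2·(2+(-4)) − (-6) = 2 → (2,-4,2)

2,-4,2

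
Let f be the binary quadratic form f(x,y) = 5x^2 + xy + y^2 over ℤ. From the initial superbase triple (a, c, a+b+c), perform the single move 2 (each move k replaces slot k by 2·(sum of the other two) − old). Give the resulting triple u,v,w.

start (5,1,7) = (f(1,0),f(0,1),f(1,1))
replace slot 2: 2·(5+7) − 1 = 23 → (5,23,7)

5,23,7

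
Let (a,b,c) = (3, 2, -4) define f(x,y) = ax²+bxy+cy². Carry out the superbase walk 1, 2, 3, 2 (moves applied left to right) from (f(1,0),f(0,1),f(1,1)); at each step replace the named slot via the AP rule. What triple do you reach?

start (3,-4,1) = (f(1,0),f(0,1),f(1,1))
replace slot 1: 2·((-4)+1) − 3 = -9 → (-9,-4,1)
replace slot 2: 2·((-9)+1) − (-4) = -12 → (-9,-12,1)
replace slot 3: 2·((-9)+(-12)) − 1 = -43 → (-9,-12,-43)
replace slot 2: 2·((-9)+(-43)) − (-12) = -92 → (-9,-92,-43)

-9,-92,-43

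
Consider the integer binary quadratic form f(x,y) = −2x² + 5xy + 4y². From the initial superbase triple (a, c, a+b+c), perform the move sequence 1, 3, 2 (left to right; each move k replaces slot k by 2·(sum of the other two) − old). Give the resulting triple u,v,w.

start (-2,4,7) = (f(1,0),f(0,1),f(1,1))
replace slot 1: 2·(4+7) − (-2) = 24 → (24,4,7)
replace slot 3: 2·(24+4) − 7 = 49 → (24,4,49)
replace slot 2: 2·(24+49) − 4 = 142 → (24,142,49)

24,142,49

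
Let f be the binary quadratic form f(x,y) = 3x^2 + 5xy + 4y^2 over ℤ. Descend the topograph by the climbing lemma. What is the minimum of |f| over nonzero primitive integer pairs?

translate: b→-1 (≡5 mod 6), so (3,5,4)→(3,-1,2)
flip: (3,-1,2)→(2,1,3)
reduced (well bottom): (2,1,3) with a≤c, −a<b≤a
well minimum = a = 2

2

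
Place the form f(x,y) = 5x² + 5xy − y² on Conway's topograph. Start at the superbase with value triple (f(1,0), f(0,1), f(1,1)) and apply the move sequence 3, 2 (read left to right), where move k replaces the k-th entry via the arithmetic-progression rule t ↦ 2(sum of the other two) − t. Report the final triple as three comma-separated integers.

start (5,-1,9) = (f(1,0),f(0,1),f(1,1))
replace slot 3: 2·(5+(-1)) − 9 = -1 → (5,-1,-1)
replace slot 2: 2·(5+(-1)) − (-1) = 9 → (5,9,-1)

5,9,-1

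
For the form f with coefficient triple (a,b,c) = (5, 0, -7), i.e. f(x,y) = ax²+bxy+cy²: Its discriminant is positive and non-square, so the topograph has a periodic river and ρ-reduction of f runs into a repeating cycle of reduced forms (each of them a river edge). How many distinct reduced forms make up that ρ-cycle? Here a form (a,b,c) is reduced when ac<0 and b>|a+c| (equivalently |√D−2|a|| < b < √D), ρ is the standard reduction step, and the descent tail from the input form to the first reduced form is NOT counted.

D = 140, ⌊√D⌋ = 11
descent: ρ → (-7,0,5)
descent: ρ → (5,10,-2)  [lands on river]
river: ρ → (-2,10,5)
ρ-cycle length = 2 (tail of 2 descent steps not counted)

2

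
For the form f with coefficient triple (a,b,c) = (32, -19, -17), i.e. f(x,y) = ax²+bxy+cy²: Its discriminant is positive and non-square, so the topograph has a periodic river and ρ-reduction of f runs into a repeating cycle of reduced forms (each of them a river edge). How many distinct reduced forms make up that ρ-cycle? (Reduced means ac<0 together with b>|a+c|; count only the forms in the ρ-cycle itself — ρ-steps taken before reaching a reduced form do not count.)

D = 2537, ⌊√D⌋ = 50
descent: ρ → (-17,19,32)  [lands on river]
river: ρ → (32,45,-4)
river: ρ → (-4,43,43)
river: ρ → (43,43,-4)
river: ρ → (-4,45,32)
river: ρ → (32,19,-17)
river: ρ → (-17,49,2)
river: ρ → (2,47,-41)
river: ρ → (-41,35,8)
river: ρ → (8,45,-16)
river: ρ → (-16,19,34)
river: ρ → (34,49,-1)
river: ρ → (-1,49,34)
river: ρ → (34,19,-16)
river: ρ → (-16,45,8)
river: ρ → (8,35,-41)
river: ρ → (-41,47,2)
river: ρ → (2,49,-17)
ρ-cycle length = 18 (tail of 1 descent step not counted)

18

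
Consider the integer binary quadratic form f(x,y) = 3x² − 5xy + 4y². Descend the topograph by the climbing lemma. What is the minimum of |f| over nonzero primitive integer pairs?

translate: b→1 (≡-5 mod 6), so (3,-5,4)→(3,1,2)
flip: (3,1,2)→(2,-1,3)
reduced (well bottom): (2,-1,3) with a≤c, −a<b≤a
well minimum = a = 2

2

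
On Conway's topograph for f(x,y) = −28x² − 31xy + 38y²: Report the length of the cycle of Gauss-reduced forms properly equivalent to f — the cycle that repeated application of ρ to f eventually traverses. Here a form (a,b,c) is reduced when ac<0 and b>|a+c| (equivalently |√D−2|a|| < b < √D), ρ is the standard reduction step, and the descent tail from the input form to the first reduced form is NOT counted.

D = 5217, ⌊√D⌋ = 72
descent: ρ → (38,31,-28)  [lands on river]
river: ρ → (-28,25,41)
river: ρ → (41,57,-12)
river: ρ → (-12,63,26)
river: ρ → (26,41,-34)
river: ρ → (-34,27,33)
river: ρ → (33,39,-28)
river: ρ → (-28,17,44)
river: ρ → (44,71,-1)
river: ρ → (-1,71,44)
river: ρ → (44,17,-28)
river: ρ → (-28,39,33)
river: ρ → (33,27,-34)
river: ρ → (-34,41,26)
river: ρ → (26,63,-12)
river: ρ → (-12,57,41)
river: ρ → (41,25,-28)
river: ρ → (-28,31,38)
river: ρ → (38,45,-21)
river: ρ → (-21,39,44)
river: ρ → (44,49,-16)
river: ρ → (-16,47,47)
river: ρ → (47,47,-16)
river: ρ → (-16,49,44)
river: ρ → (44,39,-21)
river: ρ → (-21,45,38)
ρ-cycle length = 26 (tail of 1 descent step not counted)

26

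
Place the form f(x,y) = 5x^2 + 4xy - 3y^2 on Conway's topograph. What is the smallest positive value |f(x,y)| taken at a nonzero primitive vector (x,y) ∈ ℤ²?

river: ρ → (-3,8,1)
river: ρ → (1,8,-3)
river: ρ → (-3,4,5)
river: ρ → (5,6,-2)
river: ρ → (-2,6,5)
river: ρ → (5,4,-3)
closes: descent 0, river 6
min |a| on river = 1

1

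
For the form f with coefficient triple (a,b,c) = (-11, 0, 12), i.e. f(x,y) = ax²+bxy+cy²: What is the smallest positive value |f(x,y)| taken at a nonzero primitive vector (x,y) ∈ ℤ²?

descent: ρ → (12,0,-11)
descent: ρ → (-11,22,1)  [lands on river]
river: ρ → (1,22,-11)
closes: descent 2, river 2
min |a| on river = 1

1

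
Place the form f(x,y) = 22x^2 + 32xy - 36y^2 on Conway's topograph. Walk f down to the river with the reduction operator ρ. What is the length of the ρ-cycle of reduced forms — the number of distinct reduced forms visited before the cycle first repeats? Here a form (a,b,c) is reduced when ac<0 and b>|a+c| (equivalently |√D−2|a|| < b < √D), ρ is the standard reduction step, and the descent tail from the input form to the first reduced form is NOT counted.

D = 4192, ⌊√D⌋ = 64
river: ρ → (-36,40,18)
river: ρ → (18,32,-44)
river: ρ → (-44,56,6)
river: ρ → (6,64,-4)
river: ρ → (-4,64,6)
river: ρ → (6,56,-44)
river: ρ → (-44,32,18)
river: ρ → (18,40,-36)
river: ρ → (-36,32,22)
river: ρ → (22,56,-12)
river: ρ → (-12,64,2)
river: ρ → (2,64,-12)
river: ρ → (-12,56,22)
river: ρ → (22,32,-36)
ρ-cycle length = 14 (tail of 0 descent steps not counted)

14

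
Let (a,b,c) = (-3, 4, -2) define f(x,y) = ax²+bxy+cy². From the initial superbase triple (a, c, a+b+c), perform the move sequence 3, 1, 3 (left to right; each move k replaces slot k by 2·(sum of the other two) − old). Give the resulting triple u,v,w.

start (-3,-2,-1) = (f(1,0),f(0,1),f(1,1))
replace slot 3: 2·((-3)+(-2)) − (-1) = -9 → (-3,-2,-9)
replace slot 1: 2·((-2)+(-9)) − (-3) = -19 → (-19,-2,-9)
replace slot 3: 2·((-19)+(-2)) − (-9) = -33 → (-19,-2,-33)

-19,-2,-33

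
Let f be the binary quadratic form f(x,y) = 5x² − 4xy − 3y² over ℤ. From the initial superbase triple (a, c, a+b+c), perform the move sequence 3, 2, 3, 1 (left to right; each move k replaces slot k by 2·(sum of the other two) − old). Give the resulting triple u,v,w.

start (5,-3,-2) = (f(1,0),f(0,1),f(1,1))
replace slot 3: 2·(5+(-3)) − (-2) = 6 → (5,-3,6)
replace slot 2: 2·(5+6) − (-3) = 25 → (5,25,6)
replace slot 3: 2·(5+25) − 6 = 54 → (5,25,54)
replace slot 1: 2·(25+54) − 5 = 153 → (153,25,54)

153,25,54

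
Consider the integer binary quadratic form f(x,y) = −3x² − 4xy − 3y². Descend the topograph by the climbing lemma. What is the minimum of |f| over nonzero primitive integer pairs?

translate: b→-2 (≡4 mod 6), so (3,4,3)→(3,-2,2)
flip: (3,-2,2)→(2,2,3)
reduced (well bottom): (2,2,3) with a≤c, −a<b≤a
well minimum |f| = |-2| = 2 (negative-definite)

2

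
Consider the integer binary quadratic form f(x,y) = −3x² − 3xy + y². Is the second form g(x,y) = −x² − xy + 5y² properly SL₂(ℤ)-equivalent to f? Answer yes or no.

D₁ = 21, D₂ = 21
river cycle of f (length 2): (1, 3, -3), (-3, 3, 1)
river cycle of g (length 2): (-1, 3, 3), (3, 3, -1)
cycles differ ⇒ inequivalent

no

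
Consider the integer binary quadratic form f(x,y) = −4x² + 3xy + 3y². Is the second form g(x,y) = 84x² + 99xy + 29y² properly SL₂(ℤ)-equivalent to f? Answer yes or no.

D₁ = 57, D₂ = 57
river cycle of f (length 6): (3, 3, -4), (-4, 5, 2), (2, 7, -1), (-1, 7, 2), (2, 5, -4), (-4, 3, 3)
river cycle of g (length 6): (2, 7, -1), (-1, 7, 2), (2, 5, -4), (-4, 3, 3), (3, 3, -4), (-4, 5, 2)
cycles coincide ⇒ equivalent

yes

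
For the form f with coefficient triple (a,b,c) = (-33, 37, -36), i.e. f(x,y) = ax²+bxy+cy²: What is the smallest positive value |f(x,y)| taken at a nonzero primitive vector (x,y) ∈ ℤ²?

translate: b→29 (≡-37 mod 66), so (33,-37,36)→(33,29,32)
flip: (33,29,32)→(32,-29,33)
reduced (well bottom): (32,-29,33) with a≤c, −a<b≤a
well minimum |f| = |-32| = 32 (negative-definite)

32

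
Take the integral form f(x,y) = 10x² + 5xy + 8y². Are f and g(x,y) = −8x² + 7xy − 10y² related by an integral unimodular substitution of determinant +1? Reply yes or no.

D₁ = -295, D₂ = -271
discriminants differ ⇒ not SL₂(ℤ)-equivalent

no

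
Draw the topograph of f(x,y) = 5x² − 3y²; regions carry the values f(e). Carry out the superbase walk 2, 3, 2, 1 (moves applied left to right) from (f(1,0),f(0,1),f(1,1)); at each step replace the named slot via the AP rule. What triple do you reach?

start (5,-3,2) = (f(1,0),f(0,1),f(1,1))
replace slot 2: 2·(5+2) − (-3) = 17 → (5,17,2)
replace slot 3: 2·(5+17) − 2 = 42 → (5,17,42)
replace slot 2: 2·(5+42) − 17 = 77 → (5,77,42)
replace slot 1: 2·(77+42) − 5 = 233 → (233,77,42)

233,77,42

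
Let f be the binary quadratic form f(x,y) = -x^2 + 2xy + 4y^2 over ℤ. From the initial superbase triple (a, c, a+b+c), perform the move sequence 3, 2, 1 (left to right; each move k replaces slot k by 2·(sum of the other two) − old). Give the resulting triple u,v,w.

start (-1,4,5) = (f(1,0),f(0,1),f(1,1))
replace slot 3: 2·((-1)+4) − 5 = 1 → (-1,4,1)
replace slot 2: 2·((-1)+1) − 4 = -4 → (-1,-4,1)
replace slot 1: 2·((-4)+1) − (-1) = -5 → (-5,-4,1)

-5,-4,1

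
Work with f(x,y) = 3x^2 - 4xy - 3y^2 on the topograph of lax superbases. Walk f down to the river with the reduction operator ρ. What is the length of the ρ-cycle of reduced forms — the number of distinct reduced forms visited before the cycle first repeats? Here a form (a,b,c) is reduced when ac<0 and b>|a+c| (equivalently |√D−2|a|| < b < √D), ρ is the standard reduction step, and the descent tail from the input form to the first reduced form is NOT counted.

D = 52, ⌊√D⌋ = 7
descent: ρ → (-3,4,3)  [lands on river]
river: ρ → (3,2,-4)
river: ρ → (-4,6,1)
river: ρ → (1,6,-4)
river: ρ → (-4,2,3)
river: ρ → (3,4,-3)
river: ρ → (-3,2,4)
river: ρ → (4,6,-1)
river: ρ → (-1,6,4)
river: ρ → (4,2,-3)
ρ-cycle length = 10 (tail of 1 descent step not counted)

10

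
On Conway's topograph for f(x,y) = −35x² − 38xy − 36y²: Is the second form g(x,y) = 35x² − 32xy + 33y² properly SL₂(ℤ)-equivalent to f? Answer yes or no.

D₁ = -3596, D₂ = -3596
f is negative-definite; reduce −f:
−f: translate: b→-32 (≡38 mod 70), so (35,38,36)→(35,-32,33)
−f: flip: (35,-32,33)→(33,32,35)
−f: reduced (well bottom): (33,32,35) with a≤c, −a<b≤a
flip sign back: reduced form of f is (-33,-32,-35)
g: flip: (35,-32,33)→(33,32,35)
g: reduced (well bottom): (33,32,35) with a≤c, −a<b≤a
reduced forms (-33, -32, -35) vs (33, 32, 35) ⇒ inequivalent

no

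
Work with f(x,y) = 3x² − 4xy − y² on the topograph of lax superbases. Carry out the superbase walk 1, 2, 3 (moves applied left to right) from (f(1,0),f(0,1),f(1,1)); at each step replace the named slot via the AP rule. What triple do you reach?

start (3,-1,-2) = (f(1,0),f(0,1),f(1,1))
replace slot 1: 2·((-1)+(-2)) − 3 = -9 → (-9,-1,-2)
replace slot 2: 2·((-9)+(-2)) − (-1) = -21 → (-9,-21,-2)
replace slot 3: 2·((-9)+(-21)) − (-2) = -58 → (-9,-21,-58)

-9,-21,-58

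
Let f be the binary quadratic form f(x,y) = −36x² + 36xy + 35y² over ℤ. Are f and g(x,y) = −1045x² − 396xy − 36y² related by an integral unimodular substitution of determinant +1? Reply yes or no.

D₁ = 6336, D₂ = 6336
river cycle of f (length 10): (35, 34, -37), (-37, 40, 32), (32, 24, -45), (-45, 66, 11), (11, 66, -45), (-45, 24, 32), (32, 40, -37), (-37, 34, 35), (35, 36, -36), (-36, 36, 35)
river cycle of g (length 10): (-36, 36, 35), (35, 34, -37), (-37, 40, 32), (32, 24, -45), (-45, 66, 11), (11, 66, -45), (-45, 24, 32), (32, 40, -37), (-37, 34, 35), (35, 36, -36)
cycles coincide ⇒ equivalent

yes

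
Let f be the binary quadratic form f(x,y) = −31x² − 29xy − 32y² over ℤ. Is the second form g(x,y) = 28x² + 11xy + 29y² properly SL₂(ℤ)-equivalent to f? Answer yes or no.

D₁ = -3127, D₂ = -3127
f is negative-definite; reduce −f:
−f: reduced (well bottom): (31,29,32) with a≤c, −a<b≤a
flip sign back: reduced form of f is (-31,-29,-32)
g: reduced (well bottom): (28,11,29) with a≤c, −a<b≤a
reduced forms (-31, -29, -32) vs (28, 11, 29) ⇒ inequivalent

no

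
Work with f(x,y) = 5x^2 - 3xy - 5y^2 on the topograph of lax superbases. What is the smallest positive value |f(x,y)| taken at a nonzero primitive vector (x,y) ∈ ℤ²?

descent: ρ → (-5,3,5)  [lands on river]
river: ρ → (5,7,-3)
river: ρ → (-3,5,7)
river: ρ → (7,9,-1)
river: ρ → (-1,9,7)
river: ρ → (7,5,-3)
river: ρ → (-3,7,5)
river: ρ → (5,3,-5)
river: ρ → (-5,7,3)
river: ρ → (3,5,-7)
river: ρ → (-7,9,1)
river: ρ → (1,9,-7)
river: ρ → (-7,5,3)
river: ρ → (3,7,-5)
closes: descent 1, river 14
min |a| on river = 1

1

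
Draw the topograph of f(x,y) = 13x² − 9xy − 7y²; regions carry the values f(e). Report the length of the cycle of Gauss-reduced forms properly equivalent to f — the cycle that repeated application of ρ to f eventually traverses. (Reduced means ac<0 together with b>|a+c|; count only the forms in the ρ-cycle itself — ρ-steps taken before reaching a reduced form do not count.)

D = 445, ⌊√D⌋ = 21
descent: ρ → (-7,9,13)  [lands on river]
river: ρ → (13,17,-3)
river: ρ → (-3,19,7)
river: ρ → (7,9,-13)
river: ρ → (-13,17,3)
river: ρ → (3,19,-7)
ρ-cycle length = 6 (tail of 1 descent step not counted)

6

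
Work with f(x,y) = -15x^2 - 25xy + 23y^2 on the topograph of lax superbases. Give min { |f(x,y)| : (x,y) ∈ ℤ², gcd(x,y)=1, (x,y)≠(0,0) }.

descent: ρ → (23,25,-15)  [lands on river]
river: ρ → (-15,35,13)
river: ρ → (13,43,-3)
river: ρ → (-3,41,27)
river: ρ → (27,13,-17)
river: ρ → (-17,21,23)
closes: descent 1, river 6
min |a| on river = 3

3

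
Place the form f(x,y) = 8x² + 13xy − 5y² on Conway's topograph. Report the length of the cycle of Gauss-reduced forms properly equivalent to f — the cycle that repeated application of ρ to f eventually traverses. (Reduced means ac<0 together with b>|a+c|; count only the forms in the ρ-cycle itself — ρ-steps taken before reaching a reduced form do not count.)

D = 329, ⌊√D⌋ = 18
river: ρ → (-5,17,2)
river: ρ → (2,15,-13)
river: ρ → (-13,11,4)
river: ρ → (4,13,-10)
river: ρ → (-10,7,7)
river: ρ → (7,7,-10)
river: ρ → (-10,13,4)
river: ρ → (4,11,-13)
river: ρ → (-13,15,2)
river: ρ → (2,17,-5)
river: ρ → (-5,13,8)
river: ρ → (8,3,-10)
river: ρ → (-10,17,1)
river: ρ → (1,17,-10)
river: ρ → (-10,3,8)
river: ρ → (8,13,-5)
ρ-cycle length = 16 (tail of 0 descent steps not counted)

16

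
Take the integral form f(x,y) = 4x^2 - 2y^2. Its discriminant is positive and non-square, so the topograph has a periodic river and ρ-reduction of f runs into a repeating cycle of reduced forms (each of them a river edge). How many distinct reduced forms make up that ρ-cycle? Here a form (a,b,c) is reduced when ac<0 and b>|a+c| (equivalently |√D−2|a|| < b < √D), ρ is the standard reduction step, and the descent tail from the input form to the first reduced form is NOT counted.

D = 32, ⌊√D⌋ = 5
descent: ρ → (-2,4,2)  [lands on river]
river: ρ → (2,4,-2)
ρ-cycle length = 2 (tail of 1 descent step not counted)

2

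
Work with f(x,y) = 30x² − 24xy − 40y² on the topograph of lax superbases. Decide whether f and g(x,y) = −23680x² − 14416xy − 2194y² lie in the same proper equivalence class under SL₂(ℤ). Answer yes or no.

D₁ = 5376, D₂ = 5376
river cycle of f (length 8): (-40, 24, 30), (30, 36, -34), (-34, 32, 32), (32, 32, -34), (-34, 36, 30), (30, 24, -40), (-40, 56, 14), (14, 56, -40)
river cycle of g (length 8): (-34, 32, 32), (32, 32, -34), (-34, 36, 30), (30, 24, -40), (-40, 56, 14), (14, 56, -40), (-40, 24, 30), (30, 36, -34)
cycles coincide ⇒ equivalent

yes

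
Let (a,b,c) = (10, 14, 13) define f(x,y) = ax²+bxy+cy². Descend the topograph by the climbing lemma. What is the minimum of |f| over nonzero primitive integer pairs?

translate: b→-6 (≡14 mod 20), so (10,14,13)→(10,-6,9)
flip: (10,-6,9)→(9,6,10)
reduced (well bottom): (9,6,10) with a≤c, −a<b≤a
well minimum = a = 9

9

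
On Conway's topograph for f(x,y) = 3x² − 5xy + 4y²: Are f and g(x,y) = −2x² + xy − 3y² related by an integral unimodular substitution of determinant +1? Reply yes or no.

D₁ = -23, D₂ = -23
f: translate: b→1 (≡-5 mod 6), so (3,-5,4)→(3,1,2)
f: flip: (3,1,2)→(2,-1,3)
f: reduced (well bottom): (2,-1,3) with a≤c, −a<b≤a
g is negative-definite; reduce −g:
−g: reduced (well bottom): (2,-1,3) with a≤c, −a<b≤a
flip sign back: reduced form of g is (-2,1,-3)
reduced forms (2, -1, 3) vs (-2, 1, -3) ⇒ inequivalent

no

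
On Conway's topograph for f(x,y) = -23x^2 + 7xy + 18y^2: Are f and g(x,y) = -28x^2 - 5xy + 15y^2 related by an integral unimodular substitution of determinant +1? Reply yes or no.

D₁ = 1705, D₂ = 1705
river cycle of f (length 6): (18, 29, -12), (-12, 19, 28), (28, 37, -3), (-3, 41, 2), (2, 39, -23), (-23, 7, 18)
river cycle of g (length 8): (15, 35, -8), (-8, 29, 27), (27, 25, -10), (-10, 35, 12), (12, 37, -7), (-7, 33, 22), (22, 11, -18), (-18, 25, 15)
cycles differ ⇒ inequivalent

no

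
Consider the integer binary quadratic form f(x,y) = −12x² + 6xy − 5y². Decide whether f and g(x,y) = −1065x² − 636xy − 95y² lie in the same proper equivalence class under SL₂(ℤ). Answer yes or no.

D₁ = -204, D₂ = -204
f is negative-definite; reduce −f:
−f: flip: (12,-6,5)→(5,6,12)
−f: translate: b→-4 (≡6 mod 10), so (5,6,12)→(5,-4,11)
−f: reduced (well bottom): (5,-4,11) with a≤c, −a<b≤a
flip sign back: reduced form of f is (-5,4,-11)
g is negative-definite; reduce −g:
−g: flip: (1065,636,95)→(95,-636,1065)
−g: translate: b→-66 (≡-636 mod 190), so (95,-636,1065)→(95,-66,12)
−g: flip: (95,-66,12)→(12,66,95)
−g: translate: b→-6 (≡66 mod 24), so (12,66,95)→(12,-6,5)
−g: flip: (12,-6,5)→(5,6,12)
−g: translate: b→-4 (≡6 mod 10), so (5,6,12)→(5,-4,11)
−g: reduced (well bottom): (5,-4,11) with a≤c, −a<b≤a
flip sign back: reduced form of g is (-5,4,-11)
reduced forms (-5, 4, -11) vs (-5, 4, -11) ⇒ equivalent

yes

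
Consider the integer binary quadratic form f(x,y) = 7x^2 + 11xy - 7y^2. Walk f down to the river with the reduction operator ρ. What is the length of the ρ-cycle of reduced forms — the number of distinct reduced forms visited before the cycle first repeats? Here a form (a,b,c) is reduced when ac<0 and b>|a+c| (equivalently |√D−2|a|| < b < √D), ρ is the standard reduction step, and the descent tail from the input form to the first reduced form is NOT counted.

D = 317, ⌊√D⌋ = 17
river: ρ → (-7,17,1)
river: ρ → (1,17,-7)
river: ρ → (-7,11,7)
river: ρ → (7,17,-1)
river: ρ → (-1,17,7)
river: ρ → (7,11,-7)
ρ-cycle length = 6 (tail of 0 descent steps not counted)

6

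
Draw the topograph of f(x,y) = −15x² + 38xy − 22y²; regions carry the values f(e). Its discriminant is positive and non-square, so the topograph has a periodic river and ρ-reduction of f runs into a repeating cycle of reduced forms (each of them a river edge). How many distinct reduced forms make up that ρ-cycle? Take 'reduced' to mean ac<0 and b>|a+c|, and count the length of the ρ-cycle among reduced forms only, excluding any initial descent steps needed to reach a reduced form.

D = 124, ⌊√D⌋ = 11
descent: ρ → (-22,6,1)
descent: ρ → (1,10,-6)  [lands on river]
river: ρ → (-6,2,5)
river: ρ → (5,8,-3)
river: ρ → (-3,10,2)
river: ρ → (2,10,-3)
river: ρ → (-3,8,5)
river: ρ → (5,2,-6)
river: ρ → (-6,10,1)
ρ-cycle length = 8 (tail of 2 descent steps not counted)

8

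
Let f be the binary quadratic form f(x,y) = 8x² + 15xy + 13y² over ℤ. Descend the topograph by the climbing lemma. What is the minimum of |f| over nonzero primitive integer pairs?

translate: b→-1 (≡15 mod 16), so (8,15,13)→(8,-1,6)
flip: (8,-1,6)→(6,1,8)
reduced (well bottom): (6,1,8) with a≤c, −a<b≤a
well minimum = a = 6

6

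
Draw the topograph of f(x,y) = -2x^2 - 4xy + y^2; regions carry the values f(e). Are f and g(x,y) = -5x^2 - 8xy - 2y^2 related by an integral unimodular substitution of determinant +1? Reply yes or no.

D₁ = 24, D₂ = 24
river cycle of f (length 2): (1, 4, -2), (-2, 4, 1)
river cycle of g (length 2): (-2, 4, 1), (1, 4, -2)
cycles coincide ⇒ equivalent

yes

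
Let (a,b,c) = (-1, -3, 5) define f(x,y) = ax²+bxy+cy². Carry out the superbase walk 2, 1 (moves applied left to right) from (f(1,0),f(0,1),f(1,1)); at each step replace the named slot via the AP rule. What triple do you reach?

start (-1,5,1) = (f(1,0),f(0,1),f(1,1))
replace slot 2: 2·((-1)+1) − 5 = -5 → (-1,-5,1)
replace slot 1: 2·((-5)+1) − (-1) = -7 → (-7,-5,1)

-7,-5,1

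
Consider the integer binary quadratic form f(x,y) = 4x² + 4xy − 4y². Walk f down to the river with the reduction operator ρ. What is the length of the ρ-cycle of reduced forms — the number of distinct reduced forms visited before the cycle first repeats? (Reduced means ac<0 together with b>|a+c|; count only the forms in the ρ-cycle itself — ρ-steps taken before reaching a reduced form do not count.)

D = 80, ⌊√D⌋ = 8
river: ρ → (-4,4,4)
river: ρ → (4,4,-4)
ρ-cycle length = 2 (tail of 0 descent steps not counted)

2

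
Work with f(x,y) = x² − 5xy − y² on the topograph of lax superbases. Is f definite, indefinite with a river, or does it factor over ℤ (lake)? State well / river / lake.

D = b²−4ac = (-5)² − 4·1·(-1) = 29
D > 0 non-square ⇒ indefinite ⇒ periodic river

river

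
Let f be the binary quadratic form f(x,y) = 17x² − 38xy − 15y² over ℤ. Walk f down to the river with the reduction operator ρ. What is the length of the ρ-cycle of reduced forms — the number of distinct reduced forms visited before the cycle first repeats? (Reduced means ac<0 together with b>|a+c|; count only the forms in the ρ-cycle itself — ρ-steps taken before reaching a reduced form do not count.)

D = 2464, ⌊√D⌋ = 49
descent: ρ → (-15,38,17)  [lands on river]
river: ρ → (17,30,-23)
river: ρ → (-23,16,24)
river: ρ → (24,32,-15)
river: ρ → (-15,28,28)
river: ρ → (28,28,-15)
river: ρ → (-15,32,24)
river: ρ → (24,16,-23)
river: ρ → (-23,30,17)
river: ρ → (17,38,-15)
river: ρ → (-15,22,33)
river: ρ → (33,44,-4)
river: ρ → (-4,44,33)
river: ρ → (33,22,-15)
ρ-cycle length = 14 (tail of 1 descent step not counted)

14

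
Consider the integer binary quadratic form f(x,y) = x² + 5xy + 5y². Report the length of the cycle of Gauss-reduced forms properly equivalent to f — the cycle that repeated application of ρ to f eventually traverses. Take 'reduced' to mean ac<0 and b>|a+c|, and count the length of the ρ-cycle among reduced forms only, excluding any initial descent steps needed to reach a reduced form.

D = 5, ⌊√D⌋ = 2
descent: ρ → (5,5,1)
descent: ρ → (1,1,-1)  [lands on river]
river: ρ → (-1,1,1)
ρ-cycle length = 2 (tail of 2 descent steps not counted)

2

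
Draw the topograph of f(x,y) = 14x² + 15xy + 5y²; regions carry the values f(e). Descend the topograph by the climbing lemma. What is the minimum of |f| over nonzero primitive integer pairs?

translate: b→-13 (≡15 mod 28), so (14,15,5)→(14,-13,4)
flip: (14,-13,4)→(4,13,14)
translate: b→-3 (≡13 mod 8), so (4,13,14)→(4,-3,4)
flip: (4,-3,4)→(4,3,4)
reduced (well bottom): (4,3,4) with a≤c, −a<b≤a
well minimum = a = 4

4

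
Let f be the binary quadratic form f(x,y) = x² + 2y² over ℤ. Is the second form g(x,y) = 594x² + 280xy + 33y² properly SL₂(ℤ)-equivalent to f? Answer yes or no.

D₁ = -8, D₂ = -8
f: reduced (well bottom): (1,0,2) with a≤c, −a<b≤a
g: flip: (594,280,33)→(33,-280,594)
g: translate: b→-16 (≡-280 mod 66), so (33,-280,594)→(33,-16,2)
g: flip: (33,-16,2)→(2,16,33)
g: translate: b→0 (≡16 mod 4), so (2,16,33)→(2,0,1)
g: flip: (2,0,1)→(1,0,2)
g: reduced (well bottom): (1,0,2) with a≤c, −a<b≤a
reduced forms (1, 0, 2) vs (1, 0, 2) ⇒ equivalent

yes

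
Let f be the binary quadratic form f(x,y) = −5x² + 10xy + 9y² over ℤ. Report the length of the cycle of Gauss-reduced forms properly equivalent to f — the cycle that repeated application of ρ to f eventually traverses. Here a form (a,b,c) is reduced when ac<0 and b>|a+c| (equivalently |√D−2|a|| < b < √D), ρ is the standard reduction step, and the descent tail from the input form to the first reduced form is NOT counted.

D = 280, ⌊√D⌋ = 16
river: ρ → (9,8,-6)
river: ρ → (-6,16,1)
river: ρ → (1,16,-6)
river: ρ → (-6,8,9)
river: ρ → (9,10,-5)
river: ρ → (-5,10,9)
ρ-cycle length = 6 (tail of 0 descent steps not counted)

6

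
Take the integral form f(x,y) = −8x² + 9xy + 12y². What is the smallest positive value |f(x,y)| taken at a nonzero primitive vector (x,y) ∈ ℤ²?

river: ρ → (12,15,-5)
river: ρ → (-5,15,12)
river: ρ → (12,9,-8)
river: ρ → (-8,7,13)
river: ρ → (13,19,-2)
river: ρ → (-2,21,3)
river: ρ → (3,21,-2)
river: ρ → (-2,19,13)
river: ρ → (13,7,-8)
river: ρ → (-8,9,12)
closes: descent 0, river 10
min |a| on river = 2

2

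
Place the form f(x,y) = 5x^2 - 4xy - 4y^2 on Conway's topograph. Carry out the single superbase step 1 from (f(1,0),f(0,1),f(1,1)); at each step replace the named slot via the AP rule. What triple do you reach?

start (5,-4,-3) = (f(1,0),f(0,1),f(1,1))
replace slot 1: 2·((-4)+(-3)) − 5 = -19 → (-19,-4,-3)

-19,-4,-3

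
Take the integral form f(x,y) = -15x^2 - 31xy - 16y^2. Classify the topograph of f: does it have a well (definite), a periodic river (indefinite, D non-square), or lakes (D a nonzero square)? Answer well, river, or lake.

D = b²−4ac = (-31)² − 4·(-15)·(-16) = 1
D = 1² is a perfect square ⇒ form factors over ℤ ⇒ lakes

lake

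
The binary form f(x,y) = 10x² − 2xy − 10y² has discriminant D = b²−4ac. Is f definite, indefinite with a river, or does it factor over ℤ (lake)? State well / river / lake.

D = b²−4ac = (-2)² − 4·10·(-10) = 404
D > 0 non-square ⇒ indefinite ⇒ periodic river

river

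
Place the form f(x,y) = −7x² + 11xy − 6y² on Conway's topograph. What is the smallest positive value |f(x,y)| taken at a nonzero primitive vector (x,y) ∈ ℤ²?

translate: b→3 (≡-11 mod 14), so (7,-11,6)→(7,3,2)
flip: (7,3,2)→(2,-3,7)
translate: b→1 (≡-3 mod 4), so (2,-3,7)→(2,1,6)
reduced (well bottom): (2,1,6) with a≤c, −a<b≤a
well minimum |f| = |-2| = 2 (negative-definite)

2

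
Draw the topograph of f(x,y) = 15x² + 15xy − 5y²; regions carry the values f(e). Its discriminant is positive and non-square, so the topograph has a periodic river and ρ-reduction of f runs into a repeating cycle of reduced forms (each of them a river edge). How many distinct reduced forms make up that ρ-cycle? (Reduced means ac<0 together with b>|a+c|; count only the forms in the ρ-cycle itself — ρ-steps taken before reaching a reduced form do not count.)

D = 525, ⌊√D⌋ = 22
river: ρ → (-5,15,15)
river: ρ → (15,15,-5)
ρ-cycle length = 2 (tail of 0 descent steps not counted)

2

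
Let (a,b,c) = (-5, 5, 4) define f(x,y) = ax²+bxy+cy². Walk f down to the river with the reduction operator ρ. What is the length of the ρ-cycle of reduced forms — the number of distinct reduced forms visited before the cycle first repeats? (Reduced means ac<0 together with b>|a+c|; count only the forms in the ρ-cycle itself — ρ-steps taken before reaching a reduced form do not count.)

D = 105, ⌊√D⌋ = 10
river: ρ → (4,3,-6)
river: ρ → (-6,9,1)
river: ρ → (1,9,-6)
river: ρ → (-6,3,4)
river: ρ → (4,5,-5)
river: ρ → (-5,5,4)
ρ-cycle length = 6 (tail of 0 descent steps not counted)

6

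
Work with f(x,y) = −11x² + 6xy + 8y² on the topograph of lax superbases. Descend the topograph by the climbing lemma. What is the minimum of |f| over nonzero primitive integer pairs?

river: ρ → (8,10,-9)
river: ρ → (-9,8,9)
river: ρ → (9,10,-8)
river: ρ → (-8,6,11)
river: ρ → (11,16,-3)
river: ρ → (-3,14,16)
river: ρ → (16,18,-1)
river: ρ → (-1,18,16)
river: ρ → (16,14,-3)
river: ρ → (-3,16,11)
river: ρ → (11,6,-8)
river: ρ → (-8,10,9)
river: ρ → (9,8,-9)
river: ρ → (-9,10,8)
river: ρ → (8,6,-11)
river: ρ → (-11,16,3)
river: ρ → (3,14,-16)
river: ρ → (-16,18,1)
river: ρ → (1,18,-16)
river: ρ → (-16,14,3)
river: ρ → (3,16,-11)
river: ρ → (-11,6,8)
closes: descent 0, river 22
min |a| on river = 1

1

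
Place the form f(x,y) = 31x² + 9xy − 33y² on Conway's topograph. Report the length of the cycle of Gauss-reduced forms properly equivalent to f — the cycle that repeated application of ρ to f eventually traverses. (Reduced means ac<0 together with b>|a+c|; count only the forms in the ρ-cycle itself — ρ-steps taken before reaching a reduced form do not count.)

D = 4173, ⌊√D⌋ = 64
river: ρ → (-33,57,7)
river: ρ → (7,55,-41)
river: ρ → (-41,27,21)
river: ρ → (21,57,-11)
river: ρ → (-11,53,31)
river: ρ → (31,9,-33)
ρ-cycle length = 6 (tail of 0 descent steps not counted)

6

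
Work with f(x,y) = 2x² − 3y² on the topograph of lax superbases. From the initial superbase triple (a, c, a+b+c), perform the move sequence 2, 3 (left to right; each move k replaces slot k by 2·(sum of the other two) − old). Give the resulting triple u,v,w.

start (2,-3,-1) = (f(1,0),f(0,1),f(1,1))
replace slot 2: 2·(2+(-1)) − (-3) = 5 → (2,5,-1)
replace slot 3: 2·(2+5) − (-1) = 15 → (2,5,15)

2,5,15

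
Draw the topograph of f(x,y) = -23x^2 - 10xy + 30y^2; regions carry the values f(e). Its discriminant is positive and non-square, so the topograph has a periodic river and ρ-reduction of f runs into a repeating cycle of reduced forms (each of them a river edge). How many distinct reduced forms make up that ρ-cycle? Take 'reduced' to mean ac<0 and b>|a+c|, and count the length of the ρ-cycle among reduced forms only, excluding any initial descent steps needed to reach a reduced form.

D = 2860, ⌊√D⌋ = 53
descent: ρ → (30,10,-23)  [lands on river]
river: ρ → (-23,36,17)
river: ρ → (17,32,-27)
river: ρ → (-27,22,22)
river: ρ → (22,22,-27)
river: ρ → (-27,32,17)
river: ρ → (17,36,-23)
river: ρ → (-23,10,30)
river: ρ → (30,50,-3)
river: ρ → (-3,52,13)
river: ρ → (13,52,-3)
river: ρ → (-3,50,30)
ρ-cycle length = 12 (tail of 1 descent step not counted)

12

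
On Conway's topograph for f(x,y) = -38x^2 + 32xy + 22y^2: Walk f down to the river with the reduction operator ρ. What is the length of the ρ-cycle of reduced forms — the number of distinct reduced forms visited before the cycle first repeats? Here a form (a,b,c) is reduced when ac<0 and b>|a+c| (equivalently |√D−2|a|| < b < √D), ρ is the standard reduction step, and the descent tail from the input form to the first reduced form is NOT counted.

D = 4368, ⌊√D⌋ = 66
river: ρ → (22,56,-14)
river: ρ → (-14,56,22)
river: ρ → (22,32,-38)
river: ρ → (-38,44,16)
river: ρ → (16,52,-26)
river: ρ → (-26,52,16)
river: ρ → (16,44,-38)
river: ρ → (-38,32,22)
ρ-cycle length = 8 (tail of 0 descent steps not counted)

8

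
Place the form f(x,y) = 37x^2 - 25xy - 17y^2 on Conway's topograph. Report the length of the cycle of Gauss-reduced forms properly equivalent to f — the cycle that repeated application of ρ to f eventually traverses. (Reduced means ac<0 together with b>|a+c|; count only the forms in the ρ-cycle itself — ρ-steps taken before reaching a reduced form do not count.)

D = 3141, ⌊√D⌋ = 56
descent: ρ → (-17,25,37)  [lands on river]
river: ρ → (37,49,-5)
river: ρ → (-5,51,27)
river: ρ → (27,3,-29)
river: ρ → (-29,55,1)
river: ρ → (1,55,-29)
river: ρ → (-29,3,27)
river: ρ → (27,51,-5)
river: ρ → (-5,49,37)
river: ρ → (37,25,-17)
river: ρ → (-17,43,19)
river: ρ → (19,33,-27)
river: ρ → (-27,21,25)
river: ρ → (25,29,-23)
river: ρ → (-23,17,31)
river: ρ → (31,45,-9)
river: ρ → (-9,45,31)
river: ρ → (31,17,-23)
river: ρ → (-23,29,25)
river: ρ → (25,21,-27)
river: ρ → (-27,33,19)
river: ρ → (19,43,-17)
ρ-cycle length = 22 (tail of 1 descent step not counted)

22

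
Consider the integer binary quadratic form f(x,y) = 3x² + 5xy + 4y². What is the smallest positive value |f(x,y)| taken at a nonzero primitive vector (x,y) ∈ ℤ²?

translate: b→-1 (≡5 mod 6), so (3,5,4)→(3,-1,2)
flip: (3,-1,2)→(2,1,3)
reduced (well bottom): (2,1,3) with a≤c, −a<b≤a
well minimum = a = 2

2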